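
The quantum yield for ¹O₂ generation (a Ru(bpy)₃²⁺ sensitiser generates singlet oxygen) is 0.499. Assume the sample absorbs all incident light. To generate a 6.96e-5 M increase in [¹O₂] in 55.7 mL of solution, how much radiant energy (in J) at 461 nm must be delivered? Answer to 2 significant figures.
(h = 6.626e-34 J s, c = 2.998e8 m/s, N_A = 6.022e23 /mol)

2.0 J

Product: (6.96e-5 M)(0.0557 L) = 3.877e-6 mol.
Photons that must be absorbed: 3.877e-6 / 0.499 = 7.770e-6 mol.
Photon energy: hc/λ = 4.309e-19 J; per mole, 2.595e5 J mol⁻¹.
Energy required: 7.770e-6 × 2.595e5 = 2.0 J.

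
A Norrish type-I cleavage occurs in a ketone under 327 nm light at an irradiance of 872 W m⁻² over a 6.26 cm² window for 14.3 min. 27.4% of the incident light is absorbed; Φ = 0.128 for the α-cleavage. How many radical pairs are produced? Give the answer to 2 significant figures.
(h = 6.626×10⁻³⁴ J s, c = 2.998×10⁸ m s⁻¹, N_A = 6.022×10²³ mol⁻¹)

2.7×10¹⁹ radical pairs

Photon energy at 327 nm: hc/λ = (6.626×10⁻³⁴)(2.998×10⁸)/(327×10⁻⁹) = 6.075×10⁻¹⁹ J.
Energy delivered: (872 W m⁻²)(6.26×10⁻⁴ m²)(858 s) = 468.4 J.
Photons incident: 468.4 / 6.075×10⁻¹⁹ = 7.710×10²⁰, i.e. 7.710×10²⁰/6.022×10²³ = 0.001280 mol.
Photons absorbed: 0.274 × 0.001280 = 3.507×10⁻⁴ mol.
Product: Φ × n_abs = 0.128 × 3.507×10⁻⁴ = 4.489×10⁻⁵ mol.
As a count: 4.489×10⁻⁵ × 6.022×10²³ = 2.7×10¹⁹.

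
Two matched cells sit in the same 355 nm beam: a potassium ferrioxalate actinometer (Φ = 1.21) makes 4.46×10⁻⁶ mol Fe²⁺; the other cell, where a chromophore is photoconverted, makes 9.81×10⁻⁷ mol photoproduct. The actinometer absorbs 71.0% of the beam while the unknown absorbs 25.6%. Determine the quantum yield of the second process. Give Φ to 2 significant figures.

Photons absorbed by the actinometer: 4.46×10⁻⁶ / 1.21 = 3.686×10⁻⁶ mol.
Incident flux: 3.686×10⁻⁶ / 0.710 = 5.192×10⁻⁶ einstein.
Absorbed by unknown: 0.256 × 5.192×10⁻⁶ = 1.329×10⁻⁶ mol.
Φ(unknown) = 9.81×10⁻⁷ / 1.329×10⁻⁶ = 0.74.

Φ = 0.74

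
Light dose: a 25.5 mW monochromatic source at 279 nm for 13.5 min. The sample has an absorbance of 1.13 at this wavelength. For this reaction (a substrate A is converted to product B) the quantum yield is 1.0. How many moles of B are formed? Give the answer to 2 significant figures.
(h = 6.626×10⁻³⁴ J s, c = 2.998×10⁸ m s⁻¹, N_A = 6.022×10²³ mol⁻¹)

Photon energy at 279 nm: hc/λ = (6.626×10⁻³⁴)(2.998×10⁸)/(279×10⁻⁹) = 7.120×10⁻¹⁹ J.
Energy delivered: (25.5 mW)(810 s) = 20.65 J.
Photons incident: 20.65 / 7.120×10⁻¹⁹ = 2.900×10¹⁹, i.e. 2.900×10¹⁹/6.022×10²³ = 4.816×10⁻⁵ mol.
Fraction absorbed: 1 − 10^(−1.13) = 0.9259.
Photons absorbed: 0.9259 × 4.816×10⁻⁵ = 4.459×10⁻⁵ mol.
Product: Φ × n_abs = 1.0 × 4.459×10⁻⁵ = 4.459×10⁻⁵ mol.

4.5×10⁻⁵ mol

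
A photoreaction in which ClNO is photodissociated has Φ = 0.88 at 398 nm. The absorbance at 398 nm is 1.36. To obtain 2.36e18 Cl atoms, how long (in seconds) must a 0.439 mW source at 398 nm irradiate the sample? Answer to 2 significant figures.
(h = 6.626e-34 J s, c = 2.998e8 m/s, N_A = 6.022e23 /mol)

Product: 2.36e18 / 6.022e23 = 3.919e-6 mol.
Photons that must be absorbed: 3.919e-6 / 0.88 = 4.453e-6 mol.
Fraction absorbed: 1 − 10^(−1.36) = 0.9563.
Incident photons needed: 4.453e-6 / 0.9563 = 4.656e-6 mol.
Photon energy: hc/λ = 4.991e-19 J; per mole, 3.006e5 J mol⁻¹.
Energy required: 4.656e-6 × 3.006e5 = 1.400 J.
Time: 1.400 J / 0.000439 W = 3200 s.

t ≈ 3200 s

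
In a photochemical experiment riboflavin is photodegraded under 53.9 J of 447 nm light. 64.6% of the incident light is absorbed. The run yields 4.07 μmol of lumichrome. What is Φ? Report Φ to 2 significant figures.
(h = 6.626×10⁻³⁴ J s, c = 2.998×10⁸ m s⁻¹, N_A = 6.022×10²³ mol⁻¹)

Φ = 0.031

Product: 4.07 μmol = 4.07×10⁻⁶ mol.
Photon energy at 447 nm: hc/λ = (6.626×10⁻³⁴)(2.998×10⁸)/(447×10⁻⁹) = 4.444×10⁻¹⁹ J.
Photons incident: 53.9 / 4.444×10⁻¹⁹ = 1.213×10²⁰, i.e. 1.213×10²⁰/6.022×10²³ = 2.014×10⁻⁴ mol.
Photons absorbed: 0.646 × 2.014×10⁻⁴ = 1.301×10⁻⁴ mol.
Φ = 4.07×10⁻⁶ mol / 1.301×10⁻⁴ mol photons = 0.031.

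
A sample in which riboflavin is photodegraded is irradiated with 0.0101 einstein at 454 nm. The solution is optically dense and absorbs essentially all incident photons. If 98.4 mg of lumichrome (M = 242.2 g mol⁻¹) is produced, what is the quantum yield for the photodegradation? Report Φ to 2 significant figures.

Product: 98.4 mg / 242.2 g mol⁻¹ = 4.063×10⁻⁴ mol.
Φ = 4.063×10⁻⁴ mol / 0.0101 mol photons = 0.040.

Φ = 0.040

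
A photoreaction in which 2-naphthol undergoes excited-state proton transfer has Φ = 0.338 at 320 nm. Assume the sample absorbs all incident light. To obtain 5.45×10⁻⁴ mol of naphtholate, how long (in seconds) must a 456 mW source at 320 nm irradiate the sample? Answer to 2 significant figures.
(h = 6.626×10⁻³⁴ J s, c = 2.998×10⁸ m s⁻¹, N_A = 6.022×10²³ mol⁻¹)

t ≈ 1300 s

Photons that must be absorbed: 5.45×10⁻⁴ / 0.338 = 0.001612 mol.
Photon energy: hc/λ = 6.208×10⁻¹⁹ J; per mole, 3.738×10⁵ J mol⁻¹.
Energy required: 0.001612 × 3.738×10⁵ = 602.6 J.
Time: 602.6 J / 0.456 W = 1300 s.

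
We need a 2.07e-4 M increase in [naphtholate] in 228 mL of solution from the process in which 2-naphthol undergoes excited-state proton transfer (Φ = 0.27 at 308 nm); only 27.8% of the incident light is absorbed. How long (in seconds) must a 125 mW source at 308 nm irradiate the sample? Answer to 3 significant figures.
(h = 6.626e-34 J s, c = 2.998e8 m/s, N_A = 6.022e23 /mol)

t ≈ 1950 s

Product: (2.07e-4 M)(0.228 L) = 4.720e-5 mol.
Photons that must be absorbed: 4.720e-5 / 0.27 = 1.748e-4 mol.
Incident photons needed: 1.748e-4 / 0.278 = 6.288e-4 mol.
Photon energy: hc/λ = 6.450e-19 J; per mole, 3.884e5 J mol⁻¹.
Energy required: 6.288e-4 × 3.884e5 = 244.2 J.
Time: 244.2 J / 0.125 W = 1950 s.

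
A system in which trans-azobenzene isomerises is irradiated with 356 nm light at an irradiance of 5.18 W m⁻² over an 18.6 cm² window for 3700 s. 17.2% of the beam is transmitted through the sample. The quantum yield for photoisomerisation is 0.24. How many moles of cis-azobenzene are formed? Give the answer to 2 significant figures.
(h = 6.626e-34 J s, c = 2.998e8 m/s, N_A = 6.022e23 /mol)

2.1e-5 mol

Photon energy at 356 nm: hc/λ = (6.626e-34)(2.998e8)/(356e-9) = 5.580e-19 J.
Energy delivered: (5.18 W m⁻²)(18.6e-4 m²)(3700 s) = 35.65 J.
Photons incident: 35.65 / 5.580e-19 = 6.389e19, i.e. 6.389e19/6.022e23 = 1.061e-4 mol.
Fraction absorbed: 1 − 17.2/100 = 0.8280.
Photons absorbed: 0.8280 × 1.061e-4 = 8.785e-5 mol.
Product: Φ × n_abs = 0.24 × 8.785e-5 = 2.108e-5 mol.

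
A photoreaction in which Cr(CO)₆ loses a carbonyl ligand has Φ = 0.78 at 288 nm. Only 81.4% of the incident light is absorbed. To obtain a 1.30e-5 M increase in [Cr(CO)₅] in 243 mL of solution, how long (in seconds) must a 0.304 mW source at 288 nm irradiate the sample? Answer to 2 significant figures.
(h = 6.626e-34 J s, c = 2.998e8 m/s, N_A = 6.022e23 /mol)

Product: (1.30e-5 M)(0.243 L) = 3.159e-6 mol.
Photons that must be absorbed: 3.159e-6 / 0.78 = 4.050e-6 mol.
Incident photons needed: 4.050e-6 / 0.814 = 4.975e-6 mol.
Photon energy: hc/λ = 6.897e-19 J; per mole, 4.153e5 J mol⁻¹.
Energy required: 4.975e-6 × 4.153e5 = 2.066 J.
Time: 2.066 J / 0.000304 W = 6800 s.

t ≈ 6800 s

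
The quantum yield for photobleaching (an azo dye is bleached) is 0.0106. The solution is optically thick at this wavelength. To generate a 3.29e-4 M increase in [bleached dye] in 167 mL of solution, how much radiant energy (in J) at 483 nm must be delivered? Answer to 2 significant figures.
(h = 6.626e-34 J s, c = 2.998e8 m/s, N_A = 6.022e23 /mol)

Product: (3.29e-4 M)(0.167 L) = 5.494e-5 mol.
Photons that must be absorbed: 5.494e-5 / 0.0106 = 0.005183 mol.
Photon energy: hc/λ = 4.113e-19 J; per mole, 2.477e5 J mol⁻¹.
Energy required: 0.005183 × 2.477e5 = 1300 J.

1300 J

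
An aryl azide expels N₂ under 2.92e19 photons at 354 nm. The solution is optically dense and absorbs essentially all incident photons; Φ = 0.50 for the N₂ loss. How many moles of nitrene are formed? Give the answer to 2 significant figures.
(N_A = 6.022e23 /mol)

Moles of photons: 2.92e19 / 6.022e23 = 4.849e-5 mol.
Product: Φ × n_abs = 0.50 × 4.849e-5 = 2.425e-5 mol.

2.4e-5 mol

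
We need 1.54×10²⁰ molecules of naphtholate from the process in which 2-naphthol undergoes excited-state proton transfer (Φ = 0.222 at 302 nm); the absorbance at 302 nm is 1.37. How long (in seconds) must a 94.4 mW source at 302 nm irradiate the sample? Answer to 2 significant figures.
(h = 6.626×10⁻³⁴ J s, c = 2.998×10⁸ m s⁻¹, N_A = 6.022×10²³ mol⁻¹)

Product: 1.54×10²⁰ / 6.022×10²³ = 2.557×10⁻⁴ mol.
Photons that must be absorbed: 2.557×10⁻⁴ / 0.222 = 0.001152 mol.
Fraction absorbed: 1 − 10^(−1.37) = 0.9573.
Incident photons needed: 0.001152 / 0.9573 = 0.001203 mol.
Photon energy: hc/λ = 6.578×10⁻¹⁹ J; per mole, 3.961×10⁵ J mol⁻¹.
Energy required: 0.001203 × 3.961×10⁵ = 476.5 J.
Time: 476.5 J / 0.0944 W = 5000 s.

t ≈ 5000 s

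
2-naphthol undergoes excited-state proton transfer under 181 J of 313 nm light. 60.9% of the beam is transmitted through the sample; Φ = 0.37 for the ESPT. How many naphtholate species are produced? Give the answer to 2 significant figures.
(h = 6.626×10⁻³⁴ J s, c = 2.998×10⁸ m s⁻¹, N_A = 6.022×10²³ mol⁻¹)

4.1×10¹⁹ species

Photon energy at 313 nm: hc/λ = (6.626×10⁻³⁴)(2.998×10⁸)/(313×10⁻⁹) = 6.347×10⁻¹⁹ J.
Photons incident: 181 / 6.347×10⁻¹⁹ = 2.852×10²⁰, i.e. 2.852×10²⁰/6.022×10²³ = 4.736×10⁻⁴ mol.
Fraction absorbed: 1 − 60.9/100 = 0.3910.
Photons absorbed: 0.3910 × 4.736×10⁻⁴ = 1.852×10⁻⁴ mol.
Product: Φ × n_abs = 0.37 × 1.852×10⁻⁴ = 6.852×10⁻⁵ mol.
As a count: 6.852×10⁻⁵ × 6.022×10²³ = 4.1×10¹⁹.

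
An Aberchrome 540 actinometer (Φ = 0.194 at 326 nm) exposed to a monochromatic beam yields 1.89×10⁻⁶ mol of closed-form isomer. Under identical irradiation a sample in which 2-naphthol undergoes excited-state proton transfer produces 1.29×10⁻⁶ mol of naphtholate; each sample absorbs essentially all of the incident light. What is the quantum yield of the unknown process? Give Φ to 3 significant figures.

Photons absorbed by the actinometer: 1.89×10⁻⁶ / 0.194 = 9.742×10⁻⁶ mol.
Φ(unknown) = 1.29×10⁻⁶ / 9.742×10⁻⁶ = 0.132.

Φ = 0.132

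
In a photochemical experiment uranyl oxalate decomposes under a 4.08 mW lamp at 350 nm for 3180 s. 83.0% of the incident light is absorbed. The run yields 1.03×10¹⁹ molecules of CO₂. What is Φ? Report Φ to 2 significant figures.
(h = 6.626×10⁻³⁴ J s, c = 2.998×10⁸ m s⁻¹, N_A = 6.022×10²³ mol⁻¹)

Φ = 0.54

Product: 1.03×10¹⁹ / 6.022×10²³ = 1.710×10⁻⁵ mol.
Photon energy at 350 nm: hc/λ = (6.626×10⁻³⁴)(2.998×10⁸)/(350×10⁻⁹) = 5.676×10⁻¹⁹ J.
Energy delivered: (4.08 mW)(3180 s) = 12.97 J.
Photons incident: 12.97 / 5.676×10⁻¹⁹ = 2.285×10¹⁹, i.e. 2.285×10¹⁹/6.022×10²³ = 3.794×10⁻⁵ mol.
Photons absorbed: 0.830 × 3.794×10⁻⁵ = 3.149×10⁻⁵ mol.
Φ = 1.710×10⁻⁵ mol / 3.149×10⁻⁵ mol photons = 0.54.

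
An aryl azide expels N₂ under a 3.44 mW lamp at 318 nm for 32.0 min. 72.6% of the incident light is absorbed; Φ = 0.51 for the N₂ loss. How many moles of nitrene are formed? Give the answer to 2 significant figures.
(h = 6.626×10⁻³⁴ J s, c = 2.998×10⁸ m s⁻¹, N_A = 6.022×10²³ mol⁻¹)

Photon energy at 318 nm: hc/λ = (6.626×10⁻³⁴)(2.998×10⁸)/(318×10⁻⁹) = 6.247×10⁻¹⁹ J.
Energy delivered: (3.44 mW)(1920 s) = 6.605 J.
Photons incident: 6.605 / 6.247×10⁻¹⁹ = 1.057×10¹⁹, i.e. 1.057×10¹⁹/6.022×10²³ = 1.755×10⁻⁵ mol.
Photons absorbed: 0.726 × 1.755×10⁻⁵ = 1.274×10⁻⁵ mol.
Product: Φ × n_abs = 0.51 × 1.274×10⁻⁵ = 6.497×10⁻⁶ mol.

6.5×10⁻⁶ mol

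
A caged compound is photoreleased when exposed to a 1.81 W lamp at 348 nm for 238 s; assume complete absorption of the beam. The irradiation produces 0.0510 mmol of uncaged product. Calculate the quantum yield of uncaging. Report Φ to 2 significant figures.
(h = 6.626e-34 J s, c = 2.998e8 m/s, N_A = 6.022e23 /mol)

Product: 0.0510 mmol = 5.10e-5 mol.
Photon energy at 348 nm: hc/λ = (6.626e-34)(2.998e8)/(348e-9) = 5.708e-19 J.
Energy delivered: (1.81 W)(238 s) = 430.8 J.
Photons incident: 430.8 / 5.708e-19 = 7.547e20, i.e. 7.547e20/6.022e23 = 0.001253 mol.
Φ = 5.10e-5 mol / 0.001253 mol photons = 0.041.

Φ = 0.041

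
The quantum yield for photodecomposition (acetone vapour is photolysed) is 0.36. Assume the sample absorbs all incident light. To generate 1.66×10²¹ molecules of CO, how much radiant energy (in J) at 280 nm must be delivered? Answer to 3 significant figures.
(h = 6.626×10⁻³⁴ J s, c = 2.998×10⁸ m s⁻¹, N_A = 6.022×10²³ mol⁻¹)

3270 J

Product: 1.66×10²¹ / 6.022×10²³ = 0.002757 mol.
Photons that must be absorbed: 0.002757 / 0.36 = 0.007658 mol.
Photon energy: hc/λ = 7.095×10⁻¹⁹ J; per mole, 4.273×10⁵ J mol⁻¹.
Energy required: 0.007658 × 4.273×10⁵ = 3270 J.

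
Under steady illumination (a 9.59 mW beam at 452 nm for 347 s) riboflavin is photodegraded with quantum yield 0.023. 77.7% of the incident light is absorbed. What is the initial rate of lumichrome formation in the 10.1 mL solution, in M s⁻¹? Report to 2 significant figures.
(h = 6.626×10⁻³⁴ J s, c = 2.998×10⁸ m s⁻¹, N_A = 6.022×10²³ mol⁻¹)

Photon energy at 452 nm: hc/λ = (6.626×10⁻³⁴)(2.998×10⁸)/(452×10⁻⁹) = 4.395×10⁻¹⁹ J.
Energy delivered: (9.59 mW)(347 s) = 3.328 J.
Photons incident: 3.328 / 4.395×10⁻¹⁹ = 7.572×10¹⁸, i.e. 7.572×10¹⁸/6.022×10²³ = 1.257×10⁻⁵ mol.
Photons absorbed: 0.777 × 1.257×10⁻⁵ = 9.767×10⁻⁶ mol.
Product formed: 0.023 × 9.767×10⁻⁶ = 2.246×10⁻⁷ mol.
Rate: 2.246×10⁻⁷ mol / (347 s × 0.0101 L) = 6.4×10⁻⁸ M s⁻¹.

6.4×10⁻⁸ M s⁻¹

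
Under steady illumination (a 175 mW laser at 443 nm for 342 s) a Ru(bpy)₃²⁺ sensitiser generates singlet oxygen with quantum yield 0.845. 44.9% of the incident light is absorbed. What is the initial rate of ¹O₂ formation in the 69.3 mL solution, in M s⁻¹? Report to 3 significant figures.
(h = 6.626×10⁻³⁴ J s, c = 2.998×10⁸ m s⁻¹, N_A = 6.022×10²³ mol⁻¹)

3.55×10⁻⁶ M s⁻¹

Photon energy at 443 nm: hc/λ = (6.626×10⁻³⁴)(2.998×10⁸)/(443×10⁻⁹) = 4.484×10⁻¹⁹ J.
Energy delivered: (175 mW)(342 s) = 59.85 J.
Photons incident: 59.85 / 4.484×10⁻¹⁹ = 1.335×10²⁰, i.e. 1.335×10²⁰/6.022×10²³ = 2.217×10⁻⁴ mol.
Photons absorbed: 0.449 × 2.217×10⁻⁴ = 9.954×10⁻⁵ mol.
Product formed: 0.845 × 9.954×10⁻⁵ = 8.411×10⁻⁵ mol.
Rate: 8.411×10⁻⁵ mol / (342 s × 0.0693 L) = 3.55×10⁻⁶ M s⁻¹.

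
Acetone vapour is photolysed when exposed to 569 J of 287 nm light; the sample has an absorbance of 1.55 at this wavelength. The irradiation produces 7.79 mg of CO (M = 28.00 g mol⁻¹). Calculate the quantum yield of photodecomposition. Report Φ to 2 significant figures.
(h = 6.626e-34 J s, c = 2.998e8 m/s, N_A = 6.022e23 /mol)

Φ = 0.21

Product: 7.79 mg / 28.00 g mol⁻¹ = 2.782e-4 mol.
Photon energy at 287 nm: hc/λ = (6.626e-34)(2.998e8)/(287e-9) = 6.922e-19 J.
Photons incident: 569 / 6.922e-19 = 8.220e20, i.e. 8.220e20/6.022e23 = 0.001365 mol.
Fraction absorbed: 1 − 10^(−1.55) = 0.9718.
Photons absorbed: 0.9718 × 0.001365 = 0.001327 mol.
Φ = 2.782e-4 mol / 0.001327 mol photons = 0.21.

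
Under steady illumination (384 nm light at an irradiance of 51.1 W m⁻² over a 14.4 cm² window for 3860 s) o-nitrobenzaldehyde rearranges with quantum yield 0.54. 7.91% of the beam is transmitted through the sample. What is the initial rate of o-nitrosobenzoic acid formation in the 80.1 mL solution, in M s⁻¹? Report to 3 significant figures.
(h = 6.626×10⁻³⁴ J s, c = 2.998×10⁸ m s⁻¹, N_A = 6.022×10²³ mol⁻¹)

1.47×10⁻⁶ M s⁻¹

Photon energy at 384 nm: hc/λ = (6.626×10⁻³⁴)(2.998×10⁸)/(384×10⁻⁹) = 5.173×10⁻¹⁹ J.
Energy delivered: (51.1 W m⁻²)(14.4×10⁻⁴ m²)(3860 s) = 284.0 J.
Photons incident: 284.0 / 5.173×10⁻¹⁹ = 5.490×10²⁰, i.e. 5.490×10²⁰/6.022×10²³ = 9.117×10⁻⁴ mol.
Fraction absorbed: 1 − 7.91/100 = 0.9209.
Photons absorbed: 0.9209 × 9.117×10⁻⁴ = 8.396×10⁻⁴ mol.
Product formed: 0.54 × 8.396×10⁻⁴ = 4.534×10⁻⁴ mol.
Rate: 4.534×10⁻⁴ mol / (3860 s × 0.0801 L) = 1.47×10⁻⁶ M s⁻¹.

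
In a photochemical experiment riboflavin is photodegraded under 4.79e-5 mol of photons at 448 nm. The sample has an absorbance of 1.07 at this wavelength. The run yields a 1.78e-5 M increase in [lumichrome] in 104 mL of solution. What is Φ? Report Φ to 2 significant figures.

Product: (1.78e-5 M)(0.104 L) = 1.851e-6 mol.
Fraction absorbed: 1 − 10^(−1.07) = 0.9149.
Photons absorbed: 0.9149 × 4.79e-5 = 4.382e-5 mol.
Φ = 1.851e-6 mol / 4.382e-5 mol photons = 0.042.

Φ = 0.042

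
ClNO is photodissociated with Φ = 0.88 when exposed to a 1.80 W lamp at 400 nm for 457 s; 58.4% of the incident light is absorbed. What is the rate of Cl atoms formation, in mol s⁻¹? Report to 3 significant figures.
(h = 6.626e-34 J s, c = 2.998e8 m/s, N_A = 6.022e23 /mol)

3.09e-6 mol s⁻¹

Photon energy at 400 nm: hc/λ = (6.626e-34)(2.998e8)/(400e-9) = 4.966e-19 J.
Energy delivered: (1.80 W)(457 s) = 822.6 J.
Photons incident: 822.6 / 4.966e-19 = 1.656e21, i.e. 1.656e21/6.022e23 = 0.002750 mol.
Photons absorbed: 0.584 × 0.002750 = 0.001606 mol.
Product formed: 0.88 × 0.001606 = 0.001413 mol.
Rate: 0.001413 / 457 s = 3.09e-6 mol s⁻¹.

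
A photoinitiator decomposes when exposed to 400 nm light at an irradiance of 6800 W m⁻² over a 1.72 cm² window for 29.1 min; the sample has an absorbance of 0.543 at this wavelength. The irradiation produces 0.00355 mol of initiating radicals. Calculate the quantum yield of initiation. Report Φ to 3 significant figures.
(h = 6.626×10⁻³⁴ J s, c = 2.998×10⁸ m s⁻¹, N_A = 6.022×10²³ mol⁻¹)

Φ = 0.729

Photon energy at 400 nm: hc/λ = (6.626×10⁻³⁴)(2.998×10⁸)/(400×10⁻⁹) = 4.966×10⁻¹⁹ J.
Energy delivered: (6800 W m⁻²)(1.72×10⁻⁴ m²)(1746 s) = 2042 J.
Photons incident: 2042 / 4.966×10⁻¹⁹ = 4.112×10²¹, i.e. 4.112×10²¹/6.022×10²³ = 0.006828 mol.
Fraction absorbed: 1 − 10^(−0.543) = 0.7136.
Photons absorbed: 0.7136 × 0.006828 = 0.004872 mol.
Φ = 0.00355 mol / 0.004872 mol photons = 0.729.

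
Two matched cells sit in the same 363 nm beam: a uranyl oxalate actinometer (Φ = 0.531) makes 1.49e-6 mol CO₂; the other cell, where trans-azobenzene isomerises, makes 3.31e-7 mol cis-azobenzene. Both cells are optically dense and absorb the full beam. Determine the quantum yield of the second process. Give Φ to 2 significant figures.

Φ = 0.12

Photons absorbed by the actinometer: 1.49e-6 / 0.531 = 2.806e-6 mol.
Φ(unknown) = 3.31e-7 / 2.806e-6 = 0.12.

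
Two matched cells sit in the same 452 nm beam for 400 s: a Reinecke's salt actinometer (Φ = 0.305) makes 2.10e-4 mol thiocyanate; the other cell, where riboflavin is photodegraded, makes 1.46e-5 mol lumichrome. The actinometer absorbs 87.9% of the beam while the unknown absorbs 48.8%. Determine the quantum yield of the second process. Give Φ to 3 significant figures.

Photons absorbed by the actinometer: 2.10e-4 / 0.305 = 6.885e-4 mol.
Incident flux: 6.885e-4 / 0.879 = 7.833e-4 einstein.
Absorbed by unknown: 0.488 × 7.833e-4 = 3.823e-4 mol.
Φ(unknown) = 1.46e-5 / 3.823e-4 = 0.0382.

Φ = 0.0382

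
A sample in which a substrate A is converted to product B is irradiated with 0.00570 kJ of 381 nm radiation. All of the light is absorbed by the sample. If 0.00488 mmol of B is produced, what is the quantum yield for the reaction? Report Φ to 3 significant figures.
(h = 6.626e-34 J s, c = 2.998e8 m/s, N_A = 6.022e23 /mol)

Φ = 0.269

Product: 0.00488 mmol = 4.88e-6 mol.
Photon energy at 381 nm: hc/λ = (6.626e-34)(2.998e8)/(381e-9) = 5.214e-19 J.
Incident energy: 0.00570 kJ = 5.70 J.
Photons incident: 5.70 / 5.214e-19 = 1.093e19, i.e. 1.093e19/6.022e23 = 1.815e-5 mol.
Φ = 4.88e-6 mol / 1.815e-5 mol photons = 0.269.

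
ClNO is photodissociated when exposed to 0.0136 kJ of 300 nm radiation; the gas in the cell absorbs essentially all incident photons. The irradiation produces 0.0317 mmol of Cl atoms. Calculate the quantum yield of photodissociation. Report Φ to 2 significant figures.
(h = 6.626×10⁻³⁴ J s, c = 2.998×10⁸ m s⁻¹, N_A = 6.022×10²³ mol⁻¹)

Product: 0.0317 mmol = 3.17×10⁻⁵ mol.
Photon energy at 300 nm: hc/λ = (6.626×10⁻³⁴)(2.998×10⁸)/(300×10⁻⁹) = 6.622×10⁻¹⁹ J.
Incident energy: 0.0136 kJ = 13.6 J.
Photons incident: 13.6 / 6.622×10⁻¹⁹ = 2.054×10¹⁹, i.e. 2.054×10¹⁹/6.022×10²³ = 3.411×10⁻⁵ mol.
Φ = 3.17×10⁻⁵ mol / 3.411×10⁻⁵ mol photons = 0.93.

Φ = 0.93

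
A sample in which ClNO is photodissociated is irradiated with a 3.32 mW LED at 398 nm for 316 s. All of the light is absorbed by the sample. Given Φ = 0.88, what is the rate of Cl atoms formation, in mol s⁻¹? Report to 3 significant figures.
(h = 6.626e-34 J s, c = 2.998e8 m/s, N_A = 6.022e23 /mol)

Photon energy at 398 nm: hc/λ = (6.626e-34)(2.998e8)/(398e-9) = 4.991e-19 J.
Energy delivered: (3.32 mW)(316 s) = 1.049 J.
Photons incident: 1.049 / 4.991e-19 = 2.102e18, i.e. 2.102e18/6.022e23 = 3.491e-6 mol.
Product formed: 0.88 × 3.491e-6 = 3.072e-6 mol.
Rate: 3.072e-6 / 316 s = 9.72e-9 mol s⁻¹.

9.72e-9 mol s⁻¹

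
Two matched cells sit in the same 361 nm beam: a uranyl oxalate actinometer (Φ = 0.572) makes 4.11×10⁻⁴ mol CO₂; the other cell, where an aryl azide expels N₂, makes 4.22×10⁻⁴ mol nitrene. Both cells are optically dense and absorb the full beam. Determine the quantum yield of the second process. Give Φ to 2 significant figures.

Photons absorbed by the actinometer: 4.11×10⁻⁴ / 0.572 = 7.185×10⁻⁴ mol.
Φ(unknown) = 4.22×10⁻⁴ / 7.185×10⁻⁴ = 0.59.

Φ = 0.59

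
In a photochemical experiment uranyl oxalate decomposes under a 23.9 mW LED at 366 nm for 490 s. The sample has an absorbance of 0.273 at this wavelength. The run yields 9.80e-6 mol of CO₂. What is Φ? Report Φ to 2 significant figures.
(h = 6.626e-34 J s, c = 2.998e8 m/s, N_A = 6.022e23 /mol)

Φ = 0.59

Photon energy at 366 nm: hc/λ = (6.626e-34)(2.998e8)/(366e-9) = 5.428e-19 J.
Energy delivered: (23.9 mW)(490 s) = 11.71 J.
Photons incident: 11.71 / 5.428e-19 = 2.157e19, i.e. 2.157e19/6.022e23 = 3.582e-5 mol.
Fraction absorbed: 1 − 10^(−0.273) = 0.4667.
Photons absorbed: 0.4667 × 3.582e-5 = 1.672e-5 mol.
Φ = 9.80e-6 mol / 1.672e-5 mol photons = 0.59.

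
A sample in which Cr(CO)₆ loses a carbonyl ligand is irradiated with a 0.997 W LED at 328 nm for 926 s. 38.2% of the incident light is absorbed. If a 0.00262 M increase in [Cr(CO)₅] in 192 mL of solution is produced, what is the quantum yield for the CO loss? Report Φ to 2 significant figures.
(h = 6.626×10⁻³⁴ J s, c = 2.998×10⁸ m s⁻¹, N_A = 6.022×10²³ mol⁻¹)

Φ = 0.52

Product: (0.00262 M)(0.192 L) = 5.030×10⁻⁴ mol.
Photon energy at 328 nm: hc/λ = (6.626×10⁻³⁴)(2.998×10⁸)/(328×10⁻⁹) = 6.056×10⁻¹⁹ J.
Energy delivered: (0.997 W)(926 s) = 923.2 J.
Photons incident: 923.2 / 6.056×10⁻¹⁹ = 1.524×10²¹, i.e. 1.524×10²¹/6.022×10²³ = 0.002531 mol.
Photons absorbed: 0.382 × 0.002531 = 9.668×10⁻⁴ mol.
Φ = 5.030×10⁻⁴ mol / 9.668×10⁻⁴ mol photons = 0.52.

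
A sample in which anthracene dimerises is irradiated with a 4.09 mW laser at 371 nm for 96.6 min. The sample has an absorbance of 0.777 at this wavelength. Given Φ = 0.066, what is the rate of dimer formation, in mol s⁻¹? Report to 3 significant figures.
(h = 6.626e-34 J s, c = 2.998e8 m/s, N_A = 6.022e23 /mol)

Photon energy at 371 nm: hc/λ = (6.626e-34)(2.998e8)/(371e-9) = 5.354e-19 J.
Energy delivered: (4.09 mW)(5796 s) = 23.71 J.
Photons incident: 23.71 / 5.354e-19 = 4.428e19, i.e. 4.428e19/6.022e23 = 7.353e-5 mol.
Fraction absorbed: 1 − 10^(−0.777) = 0.8329.
Photons absorbed: 0.8329 × 7.353e-5 = 6.124e-5 mol.
Product formed: 0.066 × 6.124e-5 = 4.042e-6 mol.
Rate: 4.042e-6 / 5796 s = 6.97e-10 mol s⁻¹.

6.97e-10 mol s⁻¹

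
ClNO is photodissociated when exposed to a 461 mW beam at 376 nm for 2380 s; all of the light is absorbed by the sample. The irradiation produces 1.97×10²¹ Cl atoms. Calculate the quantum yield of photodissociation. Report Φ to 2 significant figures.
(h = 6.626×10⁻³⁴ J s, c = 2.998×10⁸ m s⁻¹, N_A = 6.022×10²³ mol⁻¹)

Product: 1.97×10²¹ / 6.022×10²³ = 0.003271 mol.
Photon energy at 376 nm: hc/λ = (6.626×10⁻³⁴)(2.998×10⁸)/(376×10⁻⁹) = 5.283×10⁻¹⁹ J.
Energy delivered: (461 mW)(2380 s) = 1097 J.
Photons incident: 1097 / 5.283×10⁻¹⁹ = 2.076×10²¹, i.e. 2.076×10²¹/6.022×10²³ = 0.003447 mol.
Φ = 0.003271 mol / 0.003447 mol photons = 0.95.

Φ = 0.95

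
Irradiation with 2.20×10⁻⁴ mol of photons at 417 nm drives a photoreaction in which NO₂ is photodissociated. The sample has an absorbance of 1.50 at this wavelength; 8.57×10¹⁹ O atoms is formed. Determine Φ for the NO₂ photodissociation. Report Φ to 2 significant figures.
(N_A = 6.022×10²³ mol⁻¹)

Product: 8.57×10¹⁹ / 6.022×10²³ = 1.423×10⁻⁴ mol.
Fraction absorbed: 1 − 10^(−1.50) = 0.9684.
Photons absorbed: 0.9684 × 2.20×10⁻⁴ = 2.130×10⁻⁴ mol.
Φ = 1.423×10⁻⁴ mol / 2.130×10⁻⁴ mol photons = 0.67.

Φ = 0.67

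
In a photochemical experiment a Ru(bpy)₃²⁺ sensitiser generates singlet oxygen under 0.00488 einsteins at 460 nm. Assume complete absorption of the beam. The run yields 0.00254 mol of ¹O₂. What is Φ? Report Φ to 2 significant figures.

Φ = 0.00254 mol / 0.00488 mol photons = 0.52.

Φ = 0.52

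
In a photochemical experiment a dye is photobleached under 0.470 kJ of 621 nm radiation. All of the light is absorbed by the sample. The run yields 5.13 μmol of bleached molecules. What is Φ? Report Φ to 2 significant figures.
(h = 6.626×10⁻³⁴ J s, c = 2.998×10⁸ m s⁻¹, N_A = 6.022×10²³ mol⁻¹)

Product: 5.13 μmol = 5.13×10⁻⁶ mol.
Photon energy at 621 nm: hc/λ = (6.626×10⁻³⁴)(2.998×10⁸)/(621×10⁻⁹) = 3.199×10⁻¹⁹ J.
Incident energy: 0.470 kJ = 470 J.
Photons incident: 470 / 3.199×10⁻¹⁹ = 1.469×10²¹, i.e. 1.469×10²¹/6.022×10²³ = 0.002439 mol.
Φ = 5.13×10⁻⁶ mol / 0.002439 mol photons = 0.0021.

Φ = 0.0021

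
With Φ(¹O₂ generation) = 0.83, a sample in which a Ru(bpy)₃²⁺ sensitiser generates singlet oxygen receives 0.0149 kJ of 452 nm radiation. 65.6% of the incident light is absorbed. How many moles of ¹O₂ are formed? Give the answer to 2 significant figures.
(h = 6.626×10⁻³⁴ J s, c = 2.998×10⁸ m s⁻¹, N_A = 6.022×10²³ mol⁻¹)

Photon energy at 452 nm: hc/λ = (6.626×10⁻³⁴)(2.998×10⁸)/(452×10⁻⁹) = 4.395×10⁻¹⁹ J.
Incident energy: 0.0149 kJ = 14.9 J.
Photons incident: 14.9 / 4.395×10⁻¹⁹ = 3.390×10¹⁹, i.e. 3.390×10¹⁹/6.022×10²³ = 5.629×10⁻⁵ mol.
Photons absorbed: 0.656 × 5.629×10⁻⁵ = 3.693×10⁻⁵ mol.
Product: Φ × n_abs = 0.83 × 3.693×10⁻⁵ = 3.065×10⁻⁵ mol.

3.1×10⁻⁵ mol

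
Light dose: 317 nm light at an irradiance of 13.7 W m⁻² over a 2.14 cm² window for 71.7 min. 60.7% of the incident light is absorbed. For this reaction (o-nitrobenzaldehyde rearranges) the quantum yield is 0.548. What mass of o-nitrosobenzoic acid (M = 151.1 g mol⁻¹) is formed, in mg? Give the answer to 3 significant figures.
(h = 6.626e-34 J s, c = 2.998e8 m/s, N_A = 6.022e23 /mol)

1.68 mg

Photon energy at 317 nm: hc/λ = (6.626e-34)(2.998e8)/(317e-9) = 6.266e-19 J.
Energy delivered: (13.7 W m⁻²)(2.14e-4 m²)(4302 s) = 12.61 J.
Photons incident: 12.61 / 6.266e-19 = 2.012e19, i.e. 2.012e19/6.022e23 = 3.341e-5 mol.
Photons absorbed: 0.607 × 3.341e-5 = 2.028e-5 mol.
Product: Φ × n_abs = 0.548 × 2.028e-5 = 1.111e-5 mol.
Mass: 1.111e-5 × 151.1 = 0.001679 g = 1.68 mg.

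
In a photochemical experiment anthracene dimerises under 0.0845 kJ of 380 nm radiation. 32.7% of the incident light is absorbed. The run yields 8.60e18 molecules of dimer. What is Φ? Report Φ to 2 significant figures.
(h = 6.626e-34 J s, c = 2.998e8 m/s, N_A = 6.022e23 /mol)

Φ = 0.16

Product: 8.60e18 / 6.022e23 = 1.428e-5 mol.
Photon energy at 380 nm: hc/λ = (6.626e-34)(2.998e8)/(380e-9) = 5.228e-19 J.
Incident energy: 0.0845 kJ = 84.5 J.
Photons incident: 84.5 / 5.228e-19 = 1.616e20, i.e. 1.616e20/6.022e23 = 2.683e-4 mol.
Photons absorbed: 0.327 × 2.683e-4 = 8.773e-5 mol.
Φ = 1.428e-5 mol / 8.773e-5 mol photons = 0.16.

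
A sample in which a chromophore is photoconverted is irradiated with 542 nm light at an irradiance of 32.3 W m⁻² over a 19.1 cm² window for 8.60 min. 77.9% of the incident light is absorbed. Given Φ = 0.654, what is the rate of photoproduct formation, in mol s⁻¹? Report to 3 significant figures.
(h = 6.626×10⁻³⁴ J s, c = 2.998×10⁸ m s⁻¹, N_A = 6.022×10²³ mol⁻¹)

1.42×10⁻⁷ mol s⁻¹

Photon energy at 542 nm: hc/λ = (6.626×10⁻³⁴)(2.998×10⁸)/(542×10⁻⁹) = 3.665×10⁻¹⁹ J.
Energy delivered: (32.3 W m⁻²)(19.1×10⁻⁴ m²)(516 s) = 31.83 J.
Photons incident: 31.83 / 3.665×10⁻¹⁹ = 8.685×10¹⁹, i.e. 8.685×10¹⁹/6.022×10²³ = 1.442×10⁻⁴ mol.
Photons absorbed: 0.779 × 1.442×10⁻⁴ = 1.123×10⁻⁴ mol.
Product formed: 0.654 × 1.123×10⁻⁴ = 7.344×10⁻⁵ mol.
Rate: 7.344×10⁻⁵ / 516 s = 1.42×10⁻⁷ mol s⁻¹.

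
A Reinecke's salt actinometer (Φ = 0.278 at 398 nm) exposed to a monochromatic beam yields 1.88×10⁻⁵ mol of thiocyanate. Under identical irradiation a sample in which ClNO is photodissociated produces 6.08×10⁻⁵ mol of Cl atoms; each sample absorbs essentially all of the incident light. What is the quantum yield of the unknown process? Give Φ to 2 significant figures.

Photons absorbed by the actinometer: 1.88×10⁻⁵ / 0.278 = 6.763×10⁻⁵ mol.
Φ(unknown) = 6.08×10⁻⁵ / 6.763×10⁻⁵ = 0.90.

Φ = 0.90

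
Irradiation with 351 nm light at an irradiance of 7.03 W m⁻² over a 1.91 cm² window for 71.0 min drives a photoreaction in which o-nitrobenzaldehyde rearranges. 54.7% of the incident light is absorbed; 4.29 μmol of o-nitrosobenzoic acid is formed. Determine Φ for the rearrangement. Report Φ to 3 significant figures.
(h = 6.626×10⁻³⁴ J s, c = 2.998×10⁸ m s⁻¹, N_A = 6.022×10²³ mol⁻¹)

Φ = 0.467

Product: 4.29 μmol = 4.29×10⁻⁶ mol.
Photon energy at 351 nm: hc/λ = (6.626×10⁻³⁴)(2.998×10⁸)/(351×10⁻⁹) = 5.659×10⁻¹⁹ J.
Energy delivered: (7.03 W m⁻²)(1.91×10⁻⁴ m²)(4260 s) = 5.720 J.
Photons incident: 5.720 / 5.659×10⁻¹⁹ = 1.011×10¹⁹, i.e. 1.011×10¹⁹/6.022×10²³ = 1.679×10⁻⁵ mol.
Photons absorbed: 0.547 × 1.679×10⁻⁵ = 9.184×10⁻⁶ mol.
Φ = 4.29×10⁻⁶ mol / 9.184×10⁻⁶ mol photons = 0.467.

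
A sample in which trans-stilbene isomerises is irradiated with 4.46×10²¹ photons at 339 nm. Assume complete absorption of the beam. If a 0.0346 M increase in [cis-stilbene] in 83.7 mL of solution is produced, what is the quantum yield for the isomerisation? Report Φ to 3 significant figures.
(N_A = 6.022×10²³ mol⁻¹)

Product: (0.0346 M)(0.0837 L) = 0.002896 mol.
Moles of photons: 4.46×10²¹ / 6.022×10²³ = 0.007406 mol.
Φ = 0.002896 mol / 0.007406 mol photons = 0.391.

Φ = 0.391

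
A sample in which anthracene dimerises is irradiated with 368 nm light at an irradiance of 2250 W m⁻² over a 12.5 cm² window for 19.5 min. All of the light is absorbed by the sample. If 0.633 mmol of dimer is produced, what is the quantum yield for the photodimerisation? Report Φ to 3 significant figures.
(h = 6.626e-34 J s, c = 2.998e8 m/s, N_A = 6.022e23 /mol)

Φ = 0.0625

Product: 0.633 mmol = 6.33e-4 mol.
Photon energy at 368 nm: hc/λ = (6.626e-34)(2.998e8)/(368e-9) = 5.398e-19 J.
Energy delivered: (2250 W m⁻²)(12.5e-4 m²)(1170 s) = 3291 J.
Photons incident: 3291 / 5.398e-19 = 6.097e21, i.e. 6.097e21/6.022e23 = 0.01012 mol.
Φ = 6.33e-4 mol / 0.01012 mol photons = 0.0625.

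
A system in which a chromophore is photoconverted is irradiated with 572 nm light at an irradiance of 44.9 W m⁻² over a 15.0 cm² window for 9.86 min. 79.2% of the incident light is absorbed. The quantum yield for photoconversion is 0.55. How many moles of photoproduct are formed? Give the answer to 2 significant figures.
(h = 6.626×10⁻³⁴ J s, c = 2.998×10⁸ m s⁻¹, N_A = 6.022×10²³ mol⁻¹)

Photon energy at 572 nm: hc/λ = (6.626×10⁻³⁴)(2.998×10⁸)/(572×10⁻⁹) = 3.473×10⁻¹⁹ J.
Energy delivered: (44.9 W m⁻²)(15.0×10⁻⁴ m²)(591.6 s) = 39.84 J.
Photons incident: 39.84 / 3.473×10⁻¹⁹ = 1.147×10²⁰, i.e. 1.147×10²⁰/6.022×10²³ = 1.905×10⁻⁴ mol.
Photons absorbed: 0.792 × 1.905×10⁻⁴ = 1.509×10⁻⁴ mol.
Product: Φ × n_abs = 0.55 × 1.509×10⁻⁴ = 8.300×10⁻⁵ mol.

8.3×10⁻⁵ mol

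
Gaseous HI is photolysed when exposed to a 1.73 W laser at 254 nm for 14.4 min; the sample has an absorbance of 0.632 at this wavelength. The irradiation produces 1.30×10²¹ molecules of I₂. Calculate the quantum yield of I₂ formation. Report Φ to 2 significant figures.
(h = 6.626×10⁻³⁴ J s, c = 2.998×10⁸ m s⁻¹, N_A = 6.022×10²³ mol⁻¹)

Φ = 0.89

Product: 1.30×10²¹ / 6.022×10²³ = 0.002159 mol.
Photon energy at 254 nm: hc/λ = (6.626×10⁻³⁴)(2.998×10⁸)/(254×10⁻⁹) = 7.821×10⁻¹⁹ J.
Energy delivered: (1.73 W)(864 s) = 1495 J.
Photons incident: 1495 / 7.821×10⁻¹⁹ = 1.912×10²¹, i.e. 1.912×10²¹/6.022×10²³ = 0.003175 mol.
Fraction absorbed: 1 − 10^(−0.632) = 0.7667.
Photons absorbed: 0.7667 × 0.003175 = 0.002434 mol.
Φ = 0.002159 mol / 0.002434 mol photons = 0.89.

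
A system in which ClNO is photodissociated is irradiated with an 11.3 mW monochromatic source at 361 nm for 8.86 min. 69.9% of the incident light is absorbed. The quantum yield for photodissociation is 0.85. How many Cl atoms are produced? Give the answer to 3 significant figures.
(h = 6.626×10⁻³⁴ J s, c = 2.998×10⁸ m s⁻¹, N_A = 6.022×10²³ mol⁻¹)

6.49×10¹⁸ atoms

Photon energy at 361 nm: hc/λ = (6.626×10⁻³⁴)(2.998×10⁸)/(361×10⁻⁹) = 5.503×10⁻¹⁹ J.
Energy delivered: (11.3 mW)(531.6 s) = 6.007 J.
Photons incident: 6.007 / 5.503×10⁻¹⁹ = 1.092×10¹⁹, i.e. 1.092×10¹⁹/6.022×10²³ = 1.813×10⁻⁵ mol.
Photons absorbed: 0.699 × 1.813×10⁻⁵ = 1.267×10⁻⁵ mol.
Product: Φ × n_abs = 0.85 × 1.267×10⁻⁵ = 1.077×10⁻⁵ mol.
As a count: 1.077×10⁻⁵ × 6.022×10²³ = 6.49×10¹⁸.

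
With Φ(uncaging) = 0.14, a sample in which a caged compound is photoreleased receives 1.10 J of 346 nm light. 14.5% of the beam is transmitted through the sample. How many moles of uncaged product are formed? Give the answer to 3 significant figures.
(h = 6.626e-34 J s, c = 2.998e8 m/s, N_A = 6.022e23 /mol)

Photon energy at 346 nm: hc/λ = (6.626e-34)(2.998e8)/(346e-9) = 5.741e-19 J.
Photons incident: 1.10 / 5.741e-19 = 1.916e18, i.e. 1.916e18/6.022e23 = 3.182e-6 mol.
Fraction absorbed: 1 − 14.5/100 = 0.8550.
Photons absorbed: 0.8550 × 3.182e-6 = 2.721e-6 mol.
Product: Φ × n_abs = 0.14 × 2.721e-6 = 3.809e-7 mol.

3.81e-7 mol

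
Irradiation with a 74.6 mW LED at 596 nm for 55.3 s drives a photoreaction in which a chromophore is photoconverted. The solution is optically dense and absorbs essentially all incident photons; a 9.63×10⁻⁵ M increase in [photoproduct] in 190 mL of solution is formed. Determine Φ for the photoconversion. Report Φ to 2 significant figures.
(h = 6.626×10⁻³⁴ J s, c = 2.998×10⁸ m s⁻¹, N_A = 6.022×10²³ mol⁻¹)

Product: (9.63×10⁻⁵ M)(0.19 L) = 1.830×10⁻⁵ mol.
Photon energy at 596 nm: hc/λ = (6.626×10⁻³⁴)(2.998×10⁸)/(596×10⁻⁹) = 3.333×10⁻¹⁹ J.
Energy delivered: (74.6 mW)(55.3 s) = 4.125 J.
Photons incident: 4.125 / 3.333×10⁻¹⁹ = 1.238×10¹⁹, i.e. 1.238×10¹⁹/6.022×10²³ = 2.056×10⁻⁵ mol.
Φ = 1.830×10⁻⁵ mol / 2.056×10⁻⁵ mol photons = 0.89.

Φ = 0.89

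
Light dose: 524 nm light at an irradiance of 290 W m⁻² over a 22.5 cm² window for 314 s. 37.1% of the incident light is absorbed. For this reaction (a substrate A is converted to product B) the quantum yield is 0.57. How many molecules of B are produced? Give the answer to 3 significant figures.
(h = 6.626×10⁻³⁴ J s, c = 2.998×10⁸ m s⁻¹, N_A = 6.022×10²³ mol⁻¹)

1.14×10²⁰ molecules

Photon energy at 524 nm: hc/λ = (6.626×10⁻³⁴)(2.998×10⁸)/(524×10⁻⁹) = 3.791×10⁻¹⁹ J.
Energy delivered: (290 W m⁻²)(22.5×10⁻⁴ m²)(314 s) = 204.9 J.
Photons incident: 204.9 / 3.791×10⁻¹⁹ = 5.405×10²⁰, i.e. 5.405×10²⁰/6.022×10²³ = 8.975×10⁻⁴ mol.
Photons absorbed: 0.371 × 8.975×10⁻⁴ = 3.330×10⁻⁴ mol.
Product: Φ × n_abs = 0.57 × 3.330×10⁻⁴ = 1.898×10⁻⁴ mol.
As a count: 1.898×10⁻⁴ × 6.022×10²³ = 1.14×10²⁰.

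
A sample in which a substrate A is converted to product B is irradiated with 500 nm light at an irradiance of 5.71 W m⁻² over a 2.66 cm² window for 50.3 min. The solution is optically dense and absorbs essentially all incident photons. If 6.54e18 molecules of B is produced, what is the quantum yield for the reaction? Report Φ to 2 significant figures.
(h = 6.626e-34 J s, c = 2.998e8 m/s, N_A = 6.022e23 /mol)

Φ = 0.57

Product: 6.54e18 / 6.022e23 = 1.086e-5 mol.
Photon energy at 500 nm: hc/λ = (6.626e-34)(2.998e8)/(500e-9) = 3.973e-19 J.
Energy delivered: (5.71 W m⁻²)(2.66e-4 m²)(3018 s) = 4.584 J.
Photons incident: 4.584 / 3.973e-19 = 1.154e19, i.e. 1.154e19/6.022e23 = 1.916e-5 mol.
Φ = 1.086e-5 mol / 1.916e-5 mol photons = 0.57.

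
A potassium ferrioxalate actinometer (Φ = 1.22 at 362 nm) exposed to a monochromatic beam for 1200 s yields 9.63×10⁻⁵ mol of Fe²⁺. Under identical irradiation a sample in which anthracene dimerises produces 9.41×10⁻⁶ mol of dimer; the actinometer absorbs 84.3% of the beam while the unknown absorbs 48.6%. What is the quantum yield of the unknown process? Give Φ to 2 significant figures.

Φ = 0.21

Photons absorbed by the actinometer: 9.63×10⁻⁵ / 1.22 = 7.893×10⁻⁵ mol.
Incident flux: 7.893×10⁻⁵ / 0.843 = 9.363×10⁻⁵ einstein.
Absorbed by unknown: 0.486 × 9.363×10⁻⁵ = 4.550×10⁻⁵ mol.
Φ(unknown) = 9.41×10⁻⁶ / 4.550×10⁻⁵ = 0.21.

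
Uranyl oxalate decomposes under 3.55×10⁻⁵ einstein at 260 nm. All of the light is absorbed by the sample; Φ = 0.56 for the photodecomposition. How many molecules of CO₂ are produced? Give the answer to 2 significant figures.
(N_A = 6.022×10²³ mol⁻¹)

Product: Φ × n_abs = 0.56 × 3.55×10⁻⁵ = 1.988×10⁻⁵ mol.
As a count: 1.988×10⁻⁵ × 6.022×10²³ = 1.2×10¹⁹.

1.2×10¹⁹ molecules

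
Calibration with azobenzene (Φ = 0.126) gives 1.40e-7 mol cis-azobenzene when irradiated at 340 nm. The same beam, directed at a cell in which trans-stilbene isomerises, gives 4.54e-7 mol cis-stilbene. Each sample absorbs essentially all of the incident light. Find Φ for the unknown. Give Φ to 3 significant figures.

Φ = 0.409

Photons absorbed by the actinometer: 1.40e-7 / 0.126 = 1.111e-6 mol.
Φ(unknown) = 4.54e-7 / 1.111e-6 = 0.409.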